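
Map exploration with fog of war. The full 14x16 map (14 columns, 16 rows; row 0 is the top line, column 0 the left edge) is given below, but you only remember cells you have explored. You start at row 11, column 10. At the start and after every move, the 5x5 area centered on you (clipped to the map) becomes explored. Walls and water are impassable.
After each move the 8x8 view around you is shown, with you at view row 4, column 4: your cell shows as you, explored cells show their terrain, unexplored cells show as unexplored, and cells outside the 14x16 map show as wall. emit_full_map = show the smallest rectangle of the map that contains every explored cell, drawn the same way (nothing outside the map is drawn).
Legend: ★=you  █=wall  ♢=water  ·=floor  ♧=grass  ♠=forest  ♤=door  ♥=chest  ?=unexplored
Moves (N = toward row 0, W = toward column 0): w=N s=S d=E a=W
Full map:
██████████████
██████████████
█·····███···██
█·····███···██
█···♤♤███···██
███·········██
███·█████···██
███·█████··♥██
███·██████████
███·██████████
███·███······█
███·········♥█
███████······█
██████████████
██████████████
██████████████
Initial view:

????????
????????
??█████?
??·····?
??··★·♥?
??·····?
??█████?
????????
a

????????
????????
??██████
??······
??··★··♥
??······
??██████
????????

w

????????
????????
??█████?
??██████
??··★···
??·····♥
??······
??██████

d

????????
????????
?██████?
?██████?
?···★··?
?·····♥?
?······?
?██████?

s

????????
?██████?
?██████?
?······?
?···★·♥?
?······?
?██████?
????????

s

?██████?
?██████?
?······?
?·····♥?
?···★··?
?██████?
??█████?
????????

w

????????
?██████?
?██████?
?······?
?···★·♥?
?······?
?██████?
??█████?

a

????????
??██████
??██████
??······
??··★··♥
??······
??██████
???█████

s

??██████
??██████
??······
??·····♥
??··★···
??██████
??██████
????????

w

????????
??██████
??██████
??······
??··★··♥
??······
??██████
??██████

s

??██████
??██████
??······
??·····♥
??··★···
??██████
??██████
????????

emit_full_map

██████
██████
······
·····♥
··★···
██████
██████

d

?██████?
?██████?
?······?
?·····♥?
?···★··?
?██████?
?██████?
????????


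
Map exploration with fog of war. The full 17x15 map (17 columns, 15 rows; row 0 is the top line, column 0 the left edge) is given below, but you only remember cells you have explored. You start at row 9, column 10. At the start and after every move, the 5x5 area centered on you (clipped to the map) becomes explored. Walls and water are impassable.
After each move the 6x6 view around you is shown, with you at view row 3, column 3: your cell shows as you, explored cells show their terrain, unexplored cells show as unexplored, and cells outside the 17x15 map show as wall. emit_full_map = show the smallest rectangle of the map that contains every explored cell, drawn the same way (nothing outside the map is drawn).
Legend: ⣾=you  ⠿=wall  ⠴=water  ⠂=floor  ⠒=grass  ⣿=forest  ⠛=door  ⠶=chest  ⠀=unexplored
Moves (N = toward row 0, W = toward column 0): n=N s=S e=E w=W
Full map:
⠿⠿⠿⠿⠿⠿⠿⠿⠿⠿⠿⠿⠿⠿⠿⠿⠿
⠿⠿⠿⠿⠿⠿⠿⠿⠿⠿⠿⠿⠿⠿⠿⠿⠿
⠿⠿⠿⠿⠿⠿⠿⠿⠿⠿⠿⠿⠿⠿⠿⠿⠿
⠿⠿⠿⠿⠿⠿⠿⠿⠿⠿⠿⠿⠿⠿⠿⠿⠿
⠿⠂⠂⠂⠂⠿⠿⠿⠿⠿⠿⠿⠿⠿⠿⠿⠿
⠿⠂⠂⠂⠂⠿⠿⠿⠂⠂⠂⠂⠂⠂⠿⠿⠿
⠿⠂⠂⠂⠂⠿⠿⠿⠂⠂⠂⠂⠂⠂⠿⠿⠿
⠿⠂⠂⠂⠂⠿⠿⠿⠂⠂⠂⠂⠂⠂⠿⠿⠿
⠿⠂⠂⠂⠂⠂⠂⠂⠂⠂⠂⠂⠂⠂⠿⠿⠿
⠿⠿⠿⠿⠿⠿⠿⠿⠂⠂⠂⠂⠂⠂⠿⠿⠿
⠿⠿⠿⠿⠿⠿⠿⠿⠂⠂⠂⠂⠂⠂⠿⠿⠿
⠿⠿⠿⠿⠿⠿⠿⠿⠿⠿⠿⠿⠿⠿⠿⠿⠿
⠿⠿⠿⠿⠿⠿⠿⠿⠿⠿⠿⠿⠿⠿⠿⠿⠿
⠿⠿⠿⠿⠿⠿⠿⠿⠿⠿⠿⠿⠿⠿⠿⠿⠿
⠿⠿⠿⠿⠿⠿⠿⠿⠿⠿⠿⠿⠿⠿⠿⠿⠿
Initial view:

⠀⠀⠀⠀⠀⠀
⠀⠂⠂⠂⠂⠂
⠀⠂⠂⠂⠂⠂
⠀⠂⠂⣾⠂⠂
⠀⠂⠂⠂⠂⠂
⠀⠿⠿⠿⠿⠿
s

⠀⠂⠂⠂⠂⠂
⠀⠂⠂⠂⠂⠂
⠀⠂⠂⠂⠂⠂
⠀⠂⠂⣾⠂⠂
⠀⠿⠿⠿⠿⠿
⠀⠿⠿⠿⠿⠿

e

⠂⠂⠂⠂⠂⠀
⠂⠂⠂⠂⠂⠂
⠂⠂⠂⠂⠂⠂
⠂⠂⠂⣾⠂⠂
⠿⠿⠿⠿⠿⠿
⠿⠿⠿⠿⠿⠿

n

⠀⠀⠀⠀⠀⠀
⠂⠂⠂⠂⠂⠂
⠂⠂⠂⠂⠂⠂
⠂⠂⠂⣾⠂⠂
⠂⠂⠂⠂⠂⠂
⠿⠿⠿⠿⠿⠿

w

⠀⠀⠀⠀⠀⠀
⠀⠂⠂⠂⠂⠂
⠀⠂⠂⠂⠂⠂
⠀⠂⠂⣾⠂⠂
⠀⠂⠂⠂⠂⠂
⠀⠿⠿⠿⠿⠿

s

⠀⠂⠂⠂⠂⠂
⠀⠂⠂⠂⠂⠂
⠀⠂⠂⠂⠂⠂
⠀⠂⠂⣾⠂⠂
⠀⠿⠿⠿⠿⠿
⠀⠿⠿⠿⠿⠿

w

⠀⠀⠂⠂⠂⠂
⠀⠂⠂⠂⠂⠂
⠀⠿⠂⠂⠂⠂
⠀⠿⠂⣾⠂⠂
⠀⠿⠿⠿⠿⠿
⠀⠿⠿⠿⠿⠿

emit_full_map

⠀⠂⠂⠂⠂⠂⠂
⠂⠂⠂⠂⠂⠂⠂
⠿⠂⠂⠂⠂⠂⠂
⠿⠂⣾⠂⠂⠂⠂
⠿⠿⠿⠿⠿⠿⠿
⠿⠿⠿⠿⠿⠿⠿

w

⠀⠀⠀⠂⠂⠂
⠀⠂⠂⠂⠂⠂
⠀⠿⠿⠂⠂⠂
⠀⠿⠿⣾⠂⠂
⠀⠿⠿⠿⠿⠿
⠀⠿⠿⠿⠿⠿

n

⠀⠀⠀⠀⠀⠀
⠀⠿⠿⠂⠂⠂
⠀⠂⠂⠂⠂⠂
⠀⠿⠿⣾⠂⠂
⠀⠿⠿⠂⠂⠂
⠀⠿⠿⠿⠿⠿

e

⠀⠀⠀⠀⠀⠀
⠿⠿⠂⠂⠂⠂
⠂⠂⠂⠂⠂⠂
⠿⠿⠂⣾⠂⠂
⠿⠿⠂⠂⠂⠂
⠿⠿⠿⠿⠿⠿

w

⠀⠀⠀⠀⠀⠀
⠀⠿⠿⠂⠂⠂
⠀⠂⠂⠂⠂⠂
⠀⠿⠿⣾⠂⠂
⠀⠿⠿⠂⠂⠂
⠀⠿⠿⠿⠿⠿

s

⠀⠿⠿⠂⠂⠂
⠀⠂⠂⠂⠂⠂
⠀⠿⠿⠂⠂⠂
⠀⠿⠿⣾⠂⠂
⠀⠿⠿⠿⠿⠿
⠀⠿⠿⠿⠿⠿

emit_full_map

⠿⠿⠂⠂⠂⠂⠂⠂
⠂⠂⠂⠂⠂⠂⠂⠂
⠿⠿⠂⠂⠂⠂⠂⠂
⠿⠿⣾⠂⠂⠂⠂⠂
⠿⠿⠿⠿⠿⠿⠿⠿
⠿⠿⠿⠿⠿⠿⠿⠿

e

⠿⠿⠂⠂⠂⠂
⠂⠂⠂⠂⠂⠂
⠿⠿⠂⠂⠂⠂
⠿⠿⠂⣾⠂⠂
⠿⠿⠿⠿⠿⠿
⠿⠿⠿⠿⠿⠿

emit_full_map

⠿⠿⠂⠂⠂⠂⠂⠂
⠂⠂⠂⠂⠂⠂⠂⠂
⠿⠿⠂⠂⠂⠂⠂⠂
⠿⠿⠂⣾⠂⠂⠂⠂
⠿⠿⠿⠿⠿⠿⠿⠿
⠿⠿⠿⠿⠿⠿⠿⠿


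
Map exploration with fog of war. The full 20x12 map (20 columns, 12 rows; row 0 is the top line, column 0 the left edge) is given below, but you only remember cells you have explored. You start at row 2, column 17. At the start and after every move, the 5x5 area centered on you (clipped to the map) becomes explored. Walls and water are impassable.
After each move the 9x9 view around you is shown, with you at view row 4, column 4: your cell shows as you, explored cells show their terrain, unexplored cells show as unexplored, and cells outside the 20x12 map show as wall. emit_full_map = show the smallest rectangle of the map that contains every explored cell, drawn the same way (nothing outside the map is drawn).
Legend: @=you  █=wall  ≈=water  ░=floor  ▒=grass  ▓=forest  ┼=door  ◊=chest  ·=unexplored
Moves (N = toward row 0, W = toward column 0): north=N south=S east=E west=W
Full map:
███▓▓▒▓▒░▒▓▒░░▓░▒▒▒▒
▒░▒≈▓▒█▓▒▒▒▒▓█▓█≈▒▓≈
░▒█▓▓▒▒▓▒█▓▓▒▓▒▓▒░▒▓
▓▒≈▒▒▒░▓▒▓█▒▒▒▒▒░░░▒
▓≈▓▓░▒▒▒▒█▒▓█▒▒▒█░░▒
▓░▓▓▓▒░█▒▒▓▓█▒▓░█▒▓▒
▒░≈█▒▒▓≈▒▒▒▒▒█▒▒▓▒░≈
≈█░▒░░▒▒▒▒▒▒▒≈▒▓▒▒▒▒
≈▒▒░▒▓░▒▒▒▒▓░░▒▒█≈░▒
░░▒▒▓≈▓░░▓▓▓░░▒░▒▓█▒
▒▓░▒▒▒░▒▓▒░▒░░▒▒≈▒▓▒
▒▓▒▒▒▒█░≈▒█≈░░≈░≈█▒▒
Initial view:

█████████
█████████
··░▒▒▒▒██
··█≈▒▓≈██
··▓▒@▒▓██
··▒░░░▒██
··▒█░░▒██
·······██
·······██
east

█████████
█████████
·░▒▒▒▒███
·█≈▒▓≈███
·▓▒░@▓███
·▒░░░▒███
·▒█░░▒███
······███
······███

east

█████████
█████████
░▒▒▒▒████
█≈▒▓≈████
▓▒░▒@████
▒░░░▒████
▒█░░▒████
·····████
·····████

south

█████████
░▒▒▒▒████
█≈▒▓≈████
▓▒░▒▓████
▒░░░@████
▒█░░▒████
··▒▓▒████
·····████
·····████

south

░▒▒▒▒████
█≈▒▓≈████
▓▒░▒▓████
▒░░░▒████
▒█░░@████
··▒▓▒████
··▒░≈████
·····████
·····████

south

█≈▒▓≈████
▓▒░▒▓████
▒░░░▒████
▒█░░▒████
··▒▓@████
··▒░≈████
··▒▒▒████
·····████
·····████

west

·█≈▒▓≈███
·▓▒░▒▓███
·▒░░░▒███
·▒█░░▒███
··█▒@▒███
··▓▒░≈███
··▒▒▒▒███
······███
······███

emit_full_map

░▒▒▒▒
█≈▒▓≈
▓▒░▒▓
▒░░░▒
▒█░░▒
·█▒@▒
·▓▒░≈
·▒▒▒▒

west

··█≈▒▓≈██
··▓▒░▒▓██
··▒░░░▒██
··▒█░░▒██
··░█@▓▒██
··▒▓▒░≈██
··▓▒▒▒▒██
·······██
·······██

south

··▓▒░▒▓██
··▒░░░▒██
··▒█░░▒██
··░█▒▓▒██
··▒▓@░≈██
··▓▒▒▒▒██
··▒█≈░▒██
·······██
·······██

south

··▒░░░▒██
··▒█░░▒██
··░█▒▓▒██
··▒▓▒░≈██
··▓▒@▒▒██
··▒█≈░▒██
··░▒▓█▒██
·······██
·······██

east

·▒░░░▒███
·▒█░░▒███
·░█▒▓▒███
·▒▓▒░≈███
·▓▒▒@▒███
·▒█≈░▒███
·░▒▓█▒███
······███
······███

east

▒░░░▒████
▒█░░▒████
░█▒▓▒████
▒▓▒░≈████
▓▒▒▒@████
▒█≈░▒████
░▒▓█▒████
·····████
·····████

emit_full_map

░▒▒▒▒
█≈▒▓≈
▓▒░▒▓
▒░░░▒
▒█░░▒
░█▒▓▒
▒▓▒░≈
▓▒▒▒@
▒█≈░▒
░▒▓█▒


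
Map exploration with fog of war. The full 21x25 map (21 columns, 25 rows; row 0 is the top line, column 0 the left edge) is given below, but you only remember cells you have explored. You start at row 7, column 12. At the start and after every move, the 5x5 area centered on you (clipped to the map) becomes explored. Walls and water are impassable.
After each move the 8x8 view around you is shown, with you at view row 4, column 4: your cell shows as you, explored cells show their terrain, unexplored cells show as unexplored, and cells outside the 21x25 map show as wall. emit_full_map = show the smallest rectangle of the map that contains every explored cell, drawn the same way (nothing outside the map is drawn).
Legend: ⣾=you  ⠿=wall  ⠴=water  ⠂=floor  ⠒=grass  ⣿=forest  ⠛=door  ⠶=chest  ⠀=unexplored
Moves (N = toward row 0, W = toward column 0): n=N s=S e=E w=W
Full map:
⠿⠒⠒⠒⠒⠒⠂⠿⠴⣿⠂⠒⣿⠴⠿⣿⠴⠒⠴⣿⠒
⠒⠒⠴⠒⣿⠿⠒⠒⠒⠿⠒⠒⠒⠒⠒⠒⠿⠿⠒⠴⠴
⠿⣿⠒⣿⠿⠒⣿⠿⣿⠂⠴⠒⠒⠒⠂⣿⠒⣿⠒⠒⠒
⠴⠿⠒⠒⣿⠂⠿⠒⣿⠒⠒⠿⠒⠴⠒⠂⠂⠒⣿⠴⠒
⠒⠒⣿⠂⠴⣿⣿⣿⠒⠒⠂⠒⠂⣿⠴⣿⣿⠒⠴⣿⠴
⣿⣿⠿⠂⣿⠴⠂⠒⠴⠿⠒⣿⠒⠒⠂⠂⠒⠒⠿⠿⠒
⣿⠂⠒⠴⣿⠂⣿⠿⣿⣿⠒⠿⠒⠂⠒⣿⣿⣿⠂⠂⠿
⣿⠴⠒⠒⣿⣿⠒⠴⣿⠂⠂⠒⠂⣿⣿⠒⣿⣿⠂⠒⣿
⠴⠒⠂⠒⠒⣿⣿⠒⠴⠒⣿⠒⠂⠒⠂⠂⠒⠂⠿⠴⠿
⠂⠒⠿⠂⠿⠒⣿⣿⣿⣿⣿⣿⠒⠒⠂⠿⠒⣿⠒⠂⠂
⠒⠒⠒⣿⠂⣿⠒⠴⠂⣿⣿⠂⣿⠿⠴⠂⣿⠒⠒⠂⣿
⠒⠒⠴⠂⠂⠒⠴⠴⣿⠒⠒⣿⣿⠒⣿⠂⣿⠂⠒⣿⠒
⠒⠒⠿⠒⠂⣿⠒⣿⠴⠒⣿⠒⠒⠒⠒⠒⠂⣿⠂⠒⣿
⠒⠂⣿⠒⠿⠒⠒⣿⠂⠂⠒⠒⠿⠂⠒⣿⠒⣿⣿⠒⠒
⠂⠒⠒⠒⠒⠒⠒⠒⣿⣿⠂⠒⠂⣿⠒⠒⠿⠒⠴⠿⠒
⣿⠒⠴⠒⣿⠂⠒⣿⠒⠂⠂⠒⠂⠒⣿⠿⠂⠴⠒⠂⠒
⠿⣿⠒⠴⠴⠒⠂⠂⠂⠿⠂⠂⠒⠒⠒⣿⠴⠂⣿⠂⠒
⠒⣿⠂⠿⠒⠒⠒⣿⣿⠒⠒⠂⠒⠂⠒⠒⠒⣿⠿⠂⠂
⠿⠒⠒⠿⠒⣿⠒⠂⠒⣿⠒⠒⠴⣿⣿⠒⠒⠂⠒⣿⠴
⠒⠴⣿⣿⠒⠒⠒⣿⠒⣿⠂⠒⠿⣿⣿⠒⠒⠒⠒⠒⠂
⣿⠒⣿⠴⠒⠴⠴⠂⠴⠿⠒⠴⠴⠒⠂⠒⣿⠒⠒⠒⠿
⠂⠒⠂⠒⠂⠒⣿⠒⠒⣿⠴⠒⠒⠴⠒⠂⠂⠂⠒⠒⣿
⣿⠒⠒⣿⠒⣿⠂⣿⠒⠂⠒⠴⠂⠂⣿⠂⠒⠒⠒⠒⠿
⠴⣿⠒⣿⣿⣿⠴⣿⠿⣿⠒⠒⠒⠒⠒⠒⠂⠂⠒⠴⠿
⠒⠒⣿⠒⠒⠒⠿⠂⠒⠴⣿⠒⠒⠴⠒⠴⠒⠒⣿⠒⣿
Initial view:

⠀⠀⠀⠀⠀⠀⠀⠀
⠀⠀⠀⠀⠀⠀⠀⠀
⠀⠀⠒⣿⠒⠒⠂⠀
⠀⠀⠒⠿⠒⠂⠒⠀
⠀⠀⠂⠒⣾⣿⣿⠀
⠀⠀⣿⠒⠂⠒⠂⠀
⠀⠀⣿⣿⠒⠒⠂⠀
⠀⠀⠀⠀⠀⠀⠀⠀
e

⠀⠀⠀⠀⠀⠀⠀⠀
⠀⠀⠀⠀⠀⠀⠀⠀
⠀⠒⣿⠒⠒⠂⠂⠀
⠀⠒⠿⠒⠂⠒⣿⠀
⠀⠂⠒⠂⣾⣿⠒⠀
⠀⣿⠒⠂⠒⠂⠂⠀
⠀⣿⣿⠒⠒⠂⠿⠀
⠀⠀⠀⠀⠀⠀⠀⠀

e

⠀⠀⠀⠀⠀⠀⠀⠀
⠀⠀⠀⠀⠀⠀⠀⠀
⠒⣿⠒⠒⠂⠂⠒⠀
⠒⠿⠒⠂⠒⣿⣿⠀
⠂⠒⠂⣿⣾⠒⣿⠀
⣿⠒⠂⠒⠂⠂⠒⠀
⣿⣿⠒⠒⠂⠿⠒⠀
⠀⠀⠀⠀⠀⠀⠀⠀

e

⠀⠀⠀⠀⠀⠀⠀⠀
⠀⠀⠀⠀⠀⠀⠀⠀
⣿⠒⠒⠂⠂⠒⠒⠀
⠿⠒⠂⠒⣿⣿⣿⠀
⠒⠂⣿⣿⣾⣿⣿⠀
⠒⠂⠒⠂⠂⠒⠂⠀
⣿⠒⠒⠂⠿⠒⣿⠀
⠀⠀⠀⠀⠀⠀⠀⠀

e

⠀⠀⠀⠀⠀⠀⠀⠀
⠀⠀⠀⠀⠀⠀⠀⠀
⠒⠒⠂⠂⠒⠒⠿⠀
⠒⠂⠒⣿⣿⣿⠂⠀
⠂⣿⣿⠒⣾⣿⠂⠀
⠂⠒⠂⠂⠒⠂⠿⠀
⠒⠒⠂⠿⠒⣿⠒⠀
⠀⠀⠀⠀⠀⠀⠀⠀

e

⠀⠀⠀⠀⠀⠀⠀⠀
⠀⠀⠀⠀⠀⠀⠀⠀
⠒⠂⠂⠒⠒⠿⠿⠀
⠂⠒⣿⣿⣿⠂⠂⠀
⣿⣿⠒⣿⣾⠂⠒⠀
⠒⠂⠂⠒⠂⠿⠴⠀
⠒⠂⠿⠒⣿⠒⠂⠀
⠀⠀⠀⠀⠀⠀⠀⠀

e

⠀⠀⠀⠀⠀⠀⠀⠿
⠀⠀⠀⠀⠀⠀⠀⠿
⠂⠂⠒⠒⠿⠿⠒⠿
⠒⣿⣿⣿⠂⠂⠿⠿
⣿⠒⣿⣿⣾⠒⣿⠿
⠂⠂⠒⠂⠿⠴⠿⠿
⠂⠿⠒⣿⠒⠂⠂⠿
⠀⠀⠀⠀⠀⠀⠀⠿

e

⠀⠀⠀⠀⠀⠀⠿⠿
⠀⠀⠀⠀⠀⠀⠿⠿
⠂⠒⠒⠿⠿⠒⠿⠿
⣿⣿⣿⠂⠂⠿⠿⠿
⠒⣿⣿⠂⣾⣿⠿⠿
⠂⠒⠂⠿⠴⠿⠿⠿
⠿⠒⣿⠒⠂⠂⠿⠿
⠀⠀⠀⠀⠀⠀⠿⠿

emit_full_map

⠒⣿⠒⠒⠂⠂⠒⠒⠿⠿⠒
⠒⠿⠒⠂⠒⣿⣿⣿⠂⠂⠿
⠂⠒⠂⣿⣿⠒⣿⣿⠂⣾⣿
⣿⠒⠂⠒⠂⠂⠒⠂⠿⠴⠿
⣿⣿⠒⠒⠂⠿⠒⣿⠒⠂⠂

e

⠀⠀⠀⠀⠀⠿⠿⠿
⠀⠀⠀⠀⠀⠿⠿⠿
⠒⠒⠿⠿⠒⠿⠿⠿
⣿⣿⠂⠂⠿⠿⠿⠿
⣿⣿⠂⠒⣾⠿⠿⠿
⠒⠂⠿⠴⠿⠿⠿⠿
⠒⣿⠒⠂⠂⠿⠿⠿
⠀⠀⠀⠀⠀⠿⠿⠿

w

⠀⠀⠀⠀⠀⠀⠿⠿
⠀⠀⠀⠀⠀⠀⠿⠿
⠂⠒⠒⠿⠿⠒⠿⠿
⣿⣿⣿⠂⠂⠿⠿⠿
⠒⣿⣿⠂⣾⣿⠿⠿
⠂⠒⠂⠿⠴⠿⠿⠿
⠿⠒⣿⠒⠂⠂⠿⠿
⠀⠀⠀⠀⠀⠀⠿⠿

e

⠀⠀⠀⠀⠀⠿⠿⠿
⠀⠀⠀⠀⠀⠿⠿⠿
⠒⠒⠿⠿⠒⠿⠿⠿
⣿⣿⠂⠂⠿⠿⠿⠿
⣿⣿⠂⠒⣾⠿⠿⠿
⠒⠂⠿⠴⠿⠿⠿⠿
⠒⣿⠒⠂⠂⠿⠿⠿
⠀⠀⠀⠀⠀⠿⠿⠿


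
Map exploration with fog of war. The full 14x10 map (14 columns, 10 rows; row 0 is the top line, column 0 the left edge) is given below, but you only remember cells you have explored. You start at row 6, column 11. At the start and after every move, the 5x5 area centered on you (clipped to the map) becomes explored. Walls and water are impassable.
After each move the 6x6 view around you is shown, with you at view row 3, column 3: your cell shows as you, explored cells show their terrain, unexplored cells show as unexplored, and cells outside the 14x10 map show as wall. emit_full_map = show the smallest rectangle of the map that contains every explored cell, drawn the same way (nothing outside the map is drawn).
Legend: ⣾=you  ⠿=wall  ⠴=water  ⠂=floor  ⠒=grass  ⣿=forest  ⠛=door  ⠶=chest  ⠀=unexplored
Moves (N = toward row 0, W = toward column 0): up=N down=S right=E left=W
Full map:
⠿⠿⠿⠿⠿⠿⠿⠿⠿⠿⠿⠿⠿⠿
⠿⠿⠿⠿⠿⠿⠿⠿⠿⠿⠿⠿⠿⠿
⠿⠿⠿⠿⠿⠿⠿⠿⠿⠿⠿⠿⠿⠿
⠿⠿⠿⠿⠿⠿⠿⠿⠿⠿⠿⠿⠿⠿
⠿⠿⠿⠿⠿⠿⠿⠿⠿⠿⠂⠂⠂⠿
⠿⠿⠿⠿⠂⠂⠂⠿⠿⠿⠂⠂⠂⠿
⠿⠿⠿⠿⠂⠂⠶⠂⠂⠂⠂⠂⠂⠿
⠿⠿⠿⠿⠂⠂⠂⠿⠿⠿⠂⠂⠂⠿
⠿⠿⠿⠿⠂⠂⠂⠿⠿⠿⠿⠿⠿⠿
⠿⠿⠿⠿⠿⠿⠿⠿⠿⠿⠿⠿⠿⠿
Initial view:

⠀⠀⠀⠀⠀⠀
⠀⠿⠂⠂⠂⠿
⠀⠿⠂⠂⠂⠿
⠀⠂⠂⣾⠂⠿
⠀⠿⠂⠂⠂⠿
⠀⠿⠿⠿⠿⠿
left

⠀⠀⠀⠀⠀⠀
⠀⠿⠿⠂⠂⠂
⠀⠿⠿⠂⠂⠂
⠀⠂⠂⣾⠂⠂
⠀⠿⠿⠂⠂⠂
⠀⠿⠿⠿⠿⠿

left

⠀⠀⠀⠀⠀⠀
⠀⠿⠿⠿⠂⠂
⠀⠿⠿⠿⠂⠂
⠀⠂⠂⣾⠂⠂
⠀⠿⠿⠿⠂⠂
⠀⠿⠿⠿⠿⠿

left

⠀⠀⠀⠀⠀⠀
⠀⠿⠿⠿⠿⠂
⠀⠂⠿⠿⠿⠂
⠀⠶⠂⣾⠂⠂
⠀⠂⠿⠿⠿⠂
⠀⠂⠿⠿⠿⠿

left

⠀⠀⠀⠀⠀⠀
⠀⠿⠿⠿⠿⠿
⠀⠂⠂⠿⠿⠿
⠀⠂⠶⣾⠂⠂
⠀⠂⠂⠿⠿⠿
⠀⠂⠂⠿⠿⠿

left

⠀⠀⠀⠀⠀⠀
⠀⠿⠿⠿⠿⠿
⠀⠂⠂⠂⠿⠿
⠀⠂⠂⣾⠂⠂
⠀⠂⠂⠂⠿⠿
⠀⠂⠂⠂⠿⠿

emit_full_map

⠿⠿⠿⠿⠿⠿⠂⠂⠂⠿
⠂⠂⠂⠿⠿⠿⠂⠂⠂⠿
⠂⠂⣾⠂⠂⠂⠂⠂⠂⠿
⠂⠂⠂⠿⠿⠿⠂⠂⠂⠿
⠂⠂⠂⠿⠿⠿⠿⠿⠿⠿

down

⠀⠿⠿⠿⠿⠿
⠀⠂⠂⠂⠿⠿
⠀⠂⠂⠶⠂⠂
⠀⠂⠂⣾⠿⠿
⠀⠂⠂⠂⠿⠿
⠀⠿⠿⠿⠿⠿

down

⠀⠂⠂⠂⠿⠿
⠀⠂⠂⠶⠂⠂
⠀⠂⠂⠂⠿⠿
⠀⠂⠂⣾⠿⠿
⠀⠿⠿⠿⠿⠿
⠿⠿⠿⠿⠿⠿

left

⠀⠀⠂⠂⠂⠿
⠀⠿⠂⠂⠶⠂
⠀⠿⠂⠂⠂⠿
⠀⠿⠂⣾⠂⠿
⠀⠿⠿⠿⠿⠿
⠿⠿⠿⠿⠿⠿

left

⠀⠀⠀⠂⠂⠂
⠀⠿⠿⠂⠂⠶
⠀⠿⠿⠂⠂⠂
⠀⠿⠿⣾⠂⠂
⠀⠿⠿⠿⠿⠿
⠿⠿⠿⠿⠿⠿

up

⠀⠀⠀⠿⠿⠿
⠀⠿⠿⠂⠂⠂
⠀⠿⠿⠂⠂⠶
⠀⠿⠿⣾⠂⠂
⠀⠿⠿⠂⠂⠂
⠀⠿⠿⠿⠿⠿

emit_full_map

⠀⠀⠿⠿⠿⠿⠿⠿⠂⠂⠂⠿
⠿⠿⠂⠂⠂⠿⠿⠿⠂⠂⠂⠿
⠿⠿⠂⠂⠶⠂⠂⠂⠂⠂⠂⠿
⠿⠿⣾⠂⠂⠿⠿⠿⠂⠂⠂⠿
⠿⠿⠂⠂⠂⠿⠿⠿⠿⠿⠿⠿
⠿⠿⠿⠿⠿⠿⠿⠀⠀⠀⠀⠀

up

⠀⠀⠀⠀⠀⠀
⠀⠿⠿⠿⠿⠿
⠀⠿⠿⠂⠂⠂
⠀⠿⠿⣾⠂⠶
⠀⠿⠿⠂⠂⠂
⠀⠿⠿⠂⠂⠂

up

⠀⠀⠀⠀⠀⠀
⠀⠿⠿⠿⠿⠿
⠀⠿⠿⠿⠿⠿
⠀⠿⠿⣾⠂⠂
⠀⠿⠿⠂⠂⠶
⠀⠿⠿⠂⠂⠂

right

⠀⠀⠀⠀⠀⠀
⠿⠿⠿⠿⠿⠿
⠿⠿⠿⠿⠿⠿
⠿⠿⠂⣾⠂⠿
⠿⠿⠂⠂⠶⠂
⠿⠿⠂⠂⠂⠿

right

⠀⠀⠀⠀⠀⠀
⠿⠿⠿⠿⠿⠿
⠿⠿⠿⠿⠿⠿
⠿⠂⠂⣾⠿⠿
⠿⠂⠂⠶⠂⠂
⠿⠂⠂⠂⠿⠿

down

⠿⠿⠿⠿⠿⠿
⠿⠿⠿⠿⠿⠿
⠿⠂⠂⠂⠿⠿
⠿⠂⠂⣾⠂⠂
⠿⠂⠂⠂⠿⠿
⠿⠂⠂⠂⠿⠿

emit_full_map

⠿⠿⠿⠿⠿⠿⠿⠀⠀⠀⠀⠀
⠿⠿⠿⠿⠿⠿⠿⠿⠂⠂⠂⠿
⠿⠿⠂⠂⠂⠿⠿⠿⠂⠂⠂⠿
⠿⠿⠂⠂⣾⠂⠂⠂⠂⠂⠂⠿
⠿⠿⠂⠂⠂⠿⠿⠿⠂⠂⠂⠿
⠿⠿⠂⠂⠂⠿⠿⠿⠿⠿⠿⠿
⠿⠿⠿⠿⠿⠿⠿⠀⠀⠀⠀⠀


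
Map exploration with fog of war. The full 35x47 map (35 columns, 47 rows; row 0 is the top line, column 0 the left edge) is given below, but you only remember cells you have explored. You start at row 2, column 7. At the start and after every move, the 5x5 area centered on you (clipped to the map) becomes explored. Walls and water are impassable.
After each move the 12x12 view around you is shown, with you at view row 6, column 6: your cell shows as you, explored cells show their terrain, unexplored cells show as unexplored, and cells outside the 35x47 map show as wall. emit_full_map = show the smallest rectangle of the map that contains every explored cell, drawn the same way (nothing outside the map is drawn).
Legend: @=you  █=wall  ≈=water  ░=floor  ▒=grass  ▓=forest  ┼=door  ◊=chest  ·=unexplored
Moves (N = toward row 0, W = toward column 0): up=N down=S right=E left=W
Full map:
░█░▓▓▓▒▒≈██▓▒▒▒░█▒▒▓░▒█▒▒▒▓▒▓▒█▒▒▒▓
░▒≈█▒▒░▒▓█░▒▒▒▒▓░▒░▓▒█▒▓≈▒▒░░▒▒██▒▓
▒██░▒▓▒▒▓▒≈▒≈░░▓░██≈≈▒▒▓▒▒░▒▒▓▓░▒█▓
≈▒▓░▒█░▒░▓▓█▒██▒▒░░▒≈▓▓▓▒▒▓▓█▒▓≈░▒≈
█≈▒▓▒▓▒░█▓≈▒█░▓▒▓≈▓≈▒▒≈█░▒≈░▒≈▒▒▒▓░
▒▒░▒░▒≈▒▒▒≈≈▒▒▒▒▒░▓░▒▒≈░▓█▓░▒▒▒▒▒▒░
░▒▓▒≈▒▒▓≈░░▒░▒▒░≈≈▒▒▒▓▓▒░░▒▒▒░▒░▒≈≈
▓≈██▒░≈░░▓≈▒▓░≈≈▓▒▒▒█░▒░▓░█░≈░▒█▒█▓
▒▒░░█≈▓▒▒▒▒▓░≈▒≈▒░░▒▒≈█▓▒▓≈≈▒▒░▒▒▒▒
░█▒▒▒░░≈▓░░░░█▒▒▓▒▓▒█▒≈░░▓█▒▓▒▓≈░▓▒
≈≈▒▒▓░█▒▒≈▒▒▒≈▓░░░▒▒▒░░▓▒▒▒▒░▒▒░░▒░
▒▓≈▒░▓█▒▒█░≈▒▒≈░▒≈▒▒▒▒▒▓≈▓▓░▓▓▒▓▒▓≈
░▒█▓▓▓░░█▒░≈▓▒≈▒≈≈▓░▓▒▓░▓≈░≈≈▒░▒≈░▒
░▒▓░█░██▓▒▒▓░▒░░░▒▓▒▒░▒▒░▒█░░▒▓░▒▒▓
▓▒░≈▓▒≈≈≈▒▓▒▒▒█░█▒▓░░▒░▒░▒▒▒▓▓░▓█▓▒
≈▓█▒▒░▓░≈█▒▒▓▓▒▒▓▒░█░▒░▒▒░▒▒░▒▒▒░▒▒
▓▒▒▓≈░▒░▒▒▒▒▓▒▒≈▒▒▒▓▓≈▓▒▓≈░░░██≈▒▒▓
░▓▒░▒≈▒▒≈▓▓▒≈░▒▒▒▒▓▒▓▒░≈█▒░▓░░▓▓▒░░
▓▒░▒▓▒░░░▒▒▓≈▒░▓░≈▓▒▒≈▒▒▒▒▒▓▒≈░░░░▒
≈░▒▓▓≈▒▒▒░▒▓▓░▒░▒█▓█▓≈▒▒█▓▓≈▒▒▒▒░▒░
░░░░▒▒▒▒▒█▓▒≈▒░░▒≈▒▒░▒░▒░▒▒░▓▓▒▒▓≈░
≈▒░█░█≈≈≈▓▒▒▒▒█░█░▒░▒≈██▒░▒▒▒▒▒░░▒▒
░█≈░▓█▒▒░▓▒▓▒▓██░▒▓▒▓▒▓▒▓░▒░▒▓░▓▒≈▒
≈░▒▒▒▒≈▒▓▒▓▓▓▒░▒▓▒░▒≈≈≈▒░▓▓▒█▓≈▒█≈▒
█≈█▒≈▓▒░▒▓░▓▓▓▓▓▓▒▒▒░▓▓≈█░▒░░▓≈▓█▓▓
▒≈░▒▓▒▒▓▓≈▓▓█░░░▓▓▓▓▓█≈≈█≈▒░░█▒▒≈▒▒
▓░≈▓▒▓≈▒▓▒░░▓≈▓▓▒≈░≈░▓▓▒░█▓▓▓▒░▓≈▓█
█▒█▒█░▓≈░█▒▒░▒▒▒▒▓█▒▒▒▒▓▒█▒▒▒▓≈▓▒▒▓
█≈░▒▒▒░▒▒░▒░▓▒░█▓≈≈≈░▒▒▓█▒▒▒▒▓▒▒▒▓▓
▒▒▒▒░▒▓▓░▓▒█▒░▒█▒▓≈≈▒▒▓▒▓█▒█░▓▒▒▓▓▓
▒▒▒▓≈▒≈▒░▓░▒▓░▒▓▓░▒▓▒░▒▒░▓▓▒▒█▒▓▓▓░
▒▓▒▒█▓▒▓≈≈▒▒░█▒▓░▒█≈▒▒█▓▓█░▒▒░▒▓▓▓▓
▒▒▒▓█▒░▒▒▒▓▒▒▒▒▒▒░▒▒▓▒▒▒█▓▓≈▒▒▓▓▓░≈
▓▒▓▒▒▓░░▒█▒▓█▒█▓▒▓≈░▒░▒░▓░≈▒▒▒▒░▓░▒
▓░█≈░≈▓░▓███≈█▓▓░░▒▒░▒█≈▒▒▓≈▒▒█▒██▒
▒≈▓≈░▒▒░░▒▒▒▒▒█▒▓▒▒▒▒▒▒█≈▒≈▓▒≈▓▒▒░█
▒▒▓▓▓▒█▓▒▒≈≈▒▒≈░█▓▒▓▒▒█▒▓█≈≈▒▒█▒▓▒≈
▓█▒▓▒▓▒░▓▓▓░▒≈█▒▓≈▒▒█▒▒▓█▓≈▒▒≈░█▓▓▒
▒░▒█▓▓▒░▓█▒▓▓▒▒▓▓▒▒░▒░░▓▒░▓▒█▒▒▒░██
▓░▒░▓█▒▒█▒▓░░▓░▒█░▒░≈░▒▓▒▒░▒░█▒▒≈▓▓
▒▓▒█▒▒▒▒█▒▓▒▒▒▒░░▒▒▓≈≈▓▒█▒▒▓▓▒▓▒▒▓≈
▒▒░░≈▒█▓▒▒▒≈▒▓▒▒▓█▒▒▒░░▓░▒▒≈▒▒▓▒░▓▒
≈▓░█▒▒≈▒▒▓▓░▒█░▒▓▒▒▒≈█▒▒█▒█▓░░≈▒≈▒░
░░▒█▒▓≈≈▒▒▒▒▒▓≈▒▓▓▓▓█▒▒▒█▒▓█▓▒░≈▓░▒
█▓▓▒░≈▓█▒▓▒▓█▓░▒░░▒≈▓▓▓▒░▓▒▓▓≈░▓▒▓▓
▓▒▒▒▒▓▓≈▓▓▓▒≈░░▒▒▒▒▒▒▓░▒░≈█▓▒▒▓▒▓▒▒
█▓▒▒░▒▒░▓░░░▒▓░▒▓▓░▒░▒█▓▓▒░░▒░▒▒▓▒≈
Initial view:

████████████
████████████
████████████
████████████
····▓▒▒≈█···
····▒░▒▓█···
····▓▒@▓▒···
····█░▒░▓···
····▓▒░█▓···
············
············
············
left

████████████
████████████
████████████
████████████
····▓▓▒▒≈█··
····▒▒░▒▓█··
····▒▓@▒▓▒··
····▒█░▒░▓··
····▒▓▒░█▓··
············
············
············

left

████████████
████████████
████████████
████████████
█···▓▓▓▒▒≈█·
█···█▒▒░▒▓█·
█···░▒@▒▒▓▒·
█···░▒█░▒░▓·
█···▓▒▓▒░█▓·
█···········
█···········
█···········

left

████████████
████████████
████████████
████████████
██··░▓▓▓▒▒≈█
██··≈█▒▒░▒▓█
██··█░@▓▒▒▓▒
██··▓░▒█░▒░▓
██··▒▓▒▓▒░█▓
██··········
██··········
██··········

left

████████████
████████████
████████████
████████████
███·█░▓▓▓▒▒≈
███·▒≈█▒▒░▒▓
███·██@▒▓▒▒▓
███·▒▓░▒█░▒░
███·≈▒▓▒▓▒░█
███·········
███·········
███·········

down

████████████
████████████
████████████
███·█░▓▓▓▒▒≈
███·▒≈█▒▒░▒▓
███·██░▒▓▒▒▓
███·▒▓@▒█░▒░
███·≈▒▓▒▓▒░█
███·▒░▒░▒···
███·········
███·········
███·········

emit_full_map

█░▓▓▓▒▒≈█
▒≈█▒▒░▒▓█
██░▒▓▒▒▓▒
▒▓@▒█░▒░▓
≈▒▓▒▓▒░█▓
▒░▒░▒····

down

████████████
████████████
███·█░▓▓▓▒▒≈
███·▒≈█▒▒░▒▓
███·██░▒▓▒▒▓
███·▒▓░▒█░▒░
███·≈▒@▒▓▒░█
███·▒░▒░▒···
███·▒▓▒≈▒···
███·········
███·········
███·········

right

████████████
████████████
██·█░▓▓▓▒▒≈█
██·▒≈█▒▒░▒▓█
██·██░▒▓▒▒▓▒
██·▒▓░▒█░▒░▓
██·≈▒▓@▓▒░█▓
██·▒░▒░▒≈···
██·▒▓▒≈▒▒···
██··········
██··········
██··········

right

████████████
████████████
█·█░▓▓▓▒▒≈█·
█·▒≈█▒▒░▒▓█·
█·██░▒▓▒▒▓▒·
█·▒▓░▒█░▒░▓·
█·≈▒▓▒@▒░█▓·
█·▒░▒░▒≈▒···
█·▒▓▒≈▒▒▓···
█···········
█···········
█···········

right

████████████
████████████
·█░▓▓▓▒▒≈█··
·▒≈█▒▒░▒▓█··
·██░▒▓▒▒▓▒··
·▒▓░▒█░▒░▓··
·≈▒▓▒▓@░█▓··
·▒░▒░▒≈▒▒···
·▒▓▒≈▒▒▓≈···
············
············
············

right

████████████
████████████
█░▓▓▓▒▒≈█···
▒≈█▒▒░▒▓█···
██░▒▓▒▒▓▒···
▒▓░▒█░▒░▓···
≈▒▓▒▓▒@█▓···
▒░▒░▒≈▒▒▒···
▒▓▒≈▒▒▓≈░···
············
············
············

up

████████████
████████████
████████████
█░▓▓▓▒▒≈█···
▒≈█▒▒░▒▓█···
██░▒▓▒▒▓▒···
▒▓░▒█░@░▓···
≈▒▓▒▓▒░█▓···
▒░▒░▒≈▒▒▒···
▒▓▒≈▒▒▓≈░···
············
············

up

████████████
████████████
████████████
████████████
█░▓▓▓▒▒≈█···
▒≈█▒▒░▒▓█···
██░▒▓▒@▓▒···
▒▓░▒█░▒░▓···
≈▒▓▒▓▒░█▓···
▒░▒░▒≈▒▒▒···
▒▓▒≈▒▒▓≈░···
············

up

████████████
████████████
████████████
████████████
████████████
█░▓▓▓▒▒≈█···
▒≈█▒▒░@▓█···
██░▒▓▒▒▓▒···
▒▓░▒█░▒░▓···
≈▒▓▒▓▒░█▓···
▒░▒░▒≈▒▒▒···
▒▓▒≈▒▒▓≈░···

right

████████████
████████████
████████████
████████████
████████████
░▓▓▓▒▒≈██···
≈█▒▒░▒@█░···
█░▒▓▒▒▓▒≈···
▓░▒█░▒░▓▓···
▒▓▒▓▒░█▓····
░▒░▒≈▒▒▒····
▓▒≈▒▒▓≈░····

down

████████████
████████████
████████████
████████████
░▓▓▓▒▒≈██···
≈█▒▒░▒▓█░···
█░▒▓▒▒@▒≈···
▓░▒█░▒░▓▓···
▒▓▒▓▒░█▓≈···
░▒░▒≈▒▒▒····
▓▒≈▒▒▓≈░····
············

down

████████████
████████████
████████████
░▓▓▓▒▒≈██···
≈█▒▒░▒▓█░···
█░▒▓▒▒▓▒≈···
▓░▒█░▒@▓▓···
▒▓▒▓▒░█▓≈···
░▒░▒≈▒▒▒≈···
▓▒≈▒▒▓≈░····
············
············

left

████████████
████████████
████████████
█░▓▓▓▒▒≈██··
▒≈█▒▒░▒▓█░··
██░▒▓▒▒▓▒≈··
▒▓░▒█░@░▓▓··
≈▒▓▒▓▒░█▓≈··
▒░▒░▒≈▒▒▒≈··
▒▓▒≈▒▒▓≈░···
············
············

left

████████████
████████████
████████████
·█░▓▓▓▒▒≈██·
·▒≈█▒▒░▒▓█░·
·██░▒▓▒▒▓▒≈·
·▒▓░▒█@▒░▓▓·
·≈▒▓▒▓▒░█▓≈·
·▒░▒░▒≈▒▒▒≈·
·▒▓▒≈▒▒▓≈░··
············
············

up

████████████
████████████
████████████
████████████
·█░▓▓▓▒▒≈██·
·▒≈█▒▒░▒▓█░·
·██░▒▓@▒▓▒≈·
·▒▓░▒█░▒░▓▓·
·≈▒▓▒▓▒░█▓≈·
·▒░▒░▒≈▒▒▒≈·
·▒▓▒≈▒▒▓≈░··
············

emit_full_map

█░▓▓▓▒▒≈██
▒≈█▒▒░▒▓█░
██░▒▓@▒▓▒≈
▒▓░▒█░▒░▓▓
≈▒▓▒▓▒░█▓≈
▒░▒░▒≈▒▒▒≈
▒▓▒≈▒▒▓≈░·

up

████████████
████████████
████████████
████████████
████████████
·█░▓▓▓▒▒≈██·
·▒≈█▒▒@▒▓█░·
·██░▒▓▒▒▓▒≈·
·▒▓░▒█░▒░▓▓·
·≈▒▓▒▓▒░█▓≈·
·▒░▒░▒≈▒▒▒≈·
·▒▓▒≈▒▒▓≈░··

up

████████████
████████████
████████████
████████████
████████████
████████████
·█░▓▓▓@▒≈██·
·▒≈█▒▒░▒▓█░·
·██░▒▓▒▒▓▒≈·
·▒▓░▒█░▒░▓▓·
·≈▒▓▒▓▒░█▓≈·
·▒░▒░▒≈▒▒▒≈·

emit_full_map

█░▓▓▓@▒≈██
▒≈█▒▒░▒▓█░
██░▒▓▒▒▓▒≈
▒▓░▒█░▒░▓▓
≈▒▓▒▓▒░█▓≈
▒░▒░▒≈▒▒▒≈
▒▓▒≈▒▒▓≈░·


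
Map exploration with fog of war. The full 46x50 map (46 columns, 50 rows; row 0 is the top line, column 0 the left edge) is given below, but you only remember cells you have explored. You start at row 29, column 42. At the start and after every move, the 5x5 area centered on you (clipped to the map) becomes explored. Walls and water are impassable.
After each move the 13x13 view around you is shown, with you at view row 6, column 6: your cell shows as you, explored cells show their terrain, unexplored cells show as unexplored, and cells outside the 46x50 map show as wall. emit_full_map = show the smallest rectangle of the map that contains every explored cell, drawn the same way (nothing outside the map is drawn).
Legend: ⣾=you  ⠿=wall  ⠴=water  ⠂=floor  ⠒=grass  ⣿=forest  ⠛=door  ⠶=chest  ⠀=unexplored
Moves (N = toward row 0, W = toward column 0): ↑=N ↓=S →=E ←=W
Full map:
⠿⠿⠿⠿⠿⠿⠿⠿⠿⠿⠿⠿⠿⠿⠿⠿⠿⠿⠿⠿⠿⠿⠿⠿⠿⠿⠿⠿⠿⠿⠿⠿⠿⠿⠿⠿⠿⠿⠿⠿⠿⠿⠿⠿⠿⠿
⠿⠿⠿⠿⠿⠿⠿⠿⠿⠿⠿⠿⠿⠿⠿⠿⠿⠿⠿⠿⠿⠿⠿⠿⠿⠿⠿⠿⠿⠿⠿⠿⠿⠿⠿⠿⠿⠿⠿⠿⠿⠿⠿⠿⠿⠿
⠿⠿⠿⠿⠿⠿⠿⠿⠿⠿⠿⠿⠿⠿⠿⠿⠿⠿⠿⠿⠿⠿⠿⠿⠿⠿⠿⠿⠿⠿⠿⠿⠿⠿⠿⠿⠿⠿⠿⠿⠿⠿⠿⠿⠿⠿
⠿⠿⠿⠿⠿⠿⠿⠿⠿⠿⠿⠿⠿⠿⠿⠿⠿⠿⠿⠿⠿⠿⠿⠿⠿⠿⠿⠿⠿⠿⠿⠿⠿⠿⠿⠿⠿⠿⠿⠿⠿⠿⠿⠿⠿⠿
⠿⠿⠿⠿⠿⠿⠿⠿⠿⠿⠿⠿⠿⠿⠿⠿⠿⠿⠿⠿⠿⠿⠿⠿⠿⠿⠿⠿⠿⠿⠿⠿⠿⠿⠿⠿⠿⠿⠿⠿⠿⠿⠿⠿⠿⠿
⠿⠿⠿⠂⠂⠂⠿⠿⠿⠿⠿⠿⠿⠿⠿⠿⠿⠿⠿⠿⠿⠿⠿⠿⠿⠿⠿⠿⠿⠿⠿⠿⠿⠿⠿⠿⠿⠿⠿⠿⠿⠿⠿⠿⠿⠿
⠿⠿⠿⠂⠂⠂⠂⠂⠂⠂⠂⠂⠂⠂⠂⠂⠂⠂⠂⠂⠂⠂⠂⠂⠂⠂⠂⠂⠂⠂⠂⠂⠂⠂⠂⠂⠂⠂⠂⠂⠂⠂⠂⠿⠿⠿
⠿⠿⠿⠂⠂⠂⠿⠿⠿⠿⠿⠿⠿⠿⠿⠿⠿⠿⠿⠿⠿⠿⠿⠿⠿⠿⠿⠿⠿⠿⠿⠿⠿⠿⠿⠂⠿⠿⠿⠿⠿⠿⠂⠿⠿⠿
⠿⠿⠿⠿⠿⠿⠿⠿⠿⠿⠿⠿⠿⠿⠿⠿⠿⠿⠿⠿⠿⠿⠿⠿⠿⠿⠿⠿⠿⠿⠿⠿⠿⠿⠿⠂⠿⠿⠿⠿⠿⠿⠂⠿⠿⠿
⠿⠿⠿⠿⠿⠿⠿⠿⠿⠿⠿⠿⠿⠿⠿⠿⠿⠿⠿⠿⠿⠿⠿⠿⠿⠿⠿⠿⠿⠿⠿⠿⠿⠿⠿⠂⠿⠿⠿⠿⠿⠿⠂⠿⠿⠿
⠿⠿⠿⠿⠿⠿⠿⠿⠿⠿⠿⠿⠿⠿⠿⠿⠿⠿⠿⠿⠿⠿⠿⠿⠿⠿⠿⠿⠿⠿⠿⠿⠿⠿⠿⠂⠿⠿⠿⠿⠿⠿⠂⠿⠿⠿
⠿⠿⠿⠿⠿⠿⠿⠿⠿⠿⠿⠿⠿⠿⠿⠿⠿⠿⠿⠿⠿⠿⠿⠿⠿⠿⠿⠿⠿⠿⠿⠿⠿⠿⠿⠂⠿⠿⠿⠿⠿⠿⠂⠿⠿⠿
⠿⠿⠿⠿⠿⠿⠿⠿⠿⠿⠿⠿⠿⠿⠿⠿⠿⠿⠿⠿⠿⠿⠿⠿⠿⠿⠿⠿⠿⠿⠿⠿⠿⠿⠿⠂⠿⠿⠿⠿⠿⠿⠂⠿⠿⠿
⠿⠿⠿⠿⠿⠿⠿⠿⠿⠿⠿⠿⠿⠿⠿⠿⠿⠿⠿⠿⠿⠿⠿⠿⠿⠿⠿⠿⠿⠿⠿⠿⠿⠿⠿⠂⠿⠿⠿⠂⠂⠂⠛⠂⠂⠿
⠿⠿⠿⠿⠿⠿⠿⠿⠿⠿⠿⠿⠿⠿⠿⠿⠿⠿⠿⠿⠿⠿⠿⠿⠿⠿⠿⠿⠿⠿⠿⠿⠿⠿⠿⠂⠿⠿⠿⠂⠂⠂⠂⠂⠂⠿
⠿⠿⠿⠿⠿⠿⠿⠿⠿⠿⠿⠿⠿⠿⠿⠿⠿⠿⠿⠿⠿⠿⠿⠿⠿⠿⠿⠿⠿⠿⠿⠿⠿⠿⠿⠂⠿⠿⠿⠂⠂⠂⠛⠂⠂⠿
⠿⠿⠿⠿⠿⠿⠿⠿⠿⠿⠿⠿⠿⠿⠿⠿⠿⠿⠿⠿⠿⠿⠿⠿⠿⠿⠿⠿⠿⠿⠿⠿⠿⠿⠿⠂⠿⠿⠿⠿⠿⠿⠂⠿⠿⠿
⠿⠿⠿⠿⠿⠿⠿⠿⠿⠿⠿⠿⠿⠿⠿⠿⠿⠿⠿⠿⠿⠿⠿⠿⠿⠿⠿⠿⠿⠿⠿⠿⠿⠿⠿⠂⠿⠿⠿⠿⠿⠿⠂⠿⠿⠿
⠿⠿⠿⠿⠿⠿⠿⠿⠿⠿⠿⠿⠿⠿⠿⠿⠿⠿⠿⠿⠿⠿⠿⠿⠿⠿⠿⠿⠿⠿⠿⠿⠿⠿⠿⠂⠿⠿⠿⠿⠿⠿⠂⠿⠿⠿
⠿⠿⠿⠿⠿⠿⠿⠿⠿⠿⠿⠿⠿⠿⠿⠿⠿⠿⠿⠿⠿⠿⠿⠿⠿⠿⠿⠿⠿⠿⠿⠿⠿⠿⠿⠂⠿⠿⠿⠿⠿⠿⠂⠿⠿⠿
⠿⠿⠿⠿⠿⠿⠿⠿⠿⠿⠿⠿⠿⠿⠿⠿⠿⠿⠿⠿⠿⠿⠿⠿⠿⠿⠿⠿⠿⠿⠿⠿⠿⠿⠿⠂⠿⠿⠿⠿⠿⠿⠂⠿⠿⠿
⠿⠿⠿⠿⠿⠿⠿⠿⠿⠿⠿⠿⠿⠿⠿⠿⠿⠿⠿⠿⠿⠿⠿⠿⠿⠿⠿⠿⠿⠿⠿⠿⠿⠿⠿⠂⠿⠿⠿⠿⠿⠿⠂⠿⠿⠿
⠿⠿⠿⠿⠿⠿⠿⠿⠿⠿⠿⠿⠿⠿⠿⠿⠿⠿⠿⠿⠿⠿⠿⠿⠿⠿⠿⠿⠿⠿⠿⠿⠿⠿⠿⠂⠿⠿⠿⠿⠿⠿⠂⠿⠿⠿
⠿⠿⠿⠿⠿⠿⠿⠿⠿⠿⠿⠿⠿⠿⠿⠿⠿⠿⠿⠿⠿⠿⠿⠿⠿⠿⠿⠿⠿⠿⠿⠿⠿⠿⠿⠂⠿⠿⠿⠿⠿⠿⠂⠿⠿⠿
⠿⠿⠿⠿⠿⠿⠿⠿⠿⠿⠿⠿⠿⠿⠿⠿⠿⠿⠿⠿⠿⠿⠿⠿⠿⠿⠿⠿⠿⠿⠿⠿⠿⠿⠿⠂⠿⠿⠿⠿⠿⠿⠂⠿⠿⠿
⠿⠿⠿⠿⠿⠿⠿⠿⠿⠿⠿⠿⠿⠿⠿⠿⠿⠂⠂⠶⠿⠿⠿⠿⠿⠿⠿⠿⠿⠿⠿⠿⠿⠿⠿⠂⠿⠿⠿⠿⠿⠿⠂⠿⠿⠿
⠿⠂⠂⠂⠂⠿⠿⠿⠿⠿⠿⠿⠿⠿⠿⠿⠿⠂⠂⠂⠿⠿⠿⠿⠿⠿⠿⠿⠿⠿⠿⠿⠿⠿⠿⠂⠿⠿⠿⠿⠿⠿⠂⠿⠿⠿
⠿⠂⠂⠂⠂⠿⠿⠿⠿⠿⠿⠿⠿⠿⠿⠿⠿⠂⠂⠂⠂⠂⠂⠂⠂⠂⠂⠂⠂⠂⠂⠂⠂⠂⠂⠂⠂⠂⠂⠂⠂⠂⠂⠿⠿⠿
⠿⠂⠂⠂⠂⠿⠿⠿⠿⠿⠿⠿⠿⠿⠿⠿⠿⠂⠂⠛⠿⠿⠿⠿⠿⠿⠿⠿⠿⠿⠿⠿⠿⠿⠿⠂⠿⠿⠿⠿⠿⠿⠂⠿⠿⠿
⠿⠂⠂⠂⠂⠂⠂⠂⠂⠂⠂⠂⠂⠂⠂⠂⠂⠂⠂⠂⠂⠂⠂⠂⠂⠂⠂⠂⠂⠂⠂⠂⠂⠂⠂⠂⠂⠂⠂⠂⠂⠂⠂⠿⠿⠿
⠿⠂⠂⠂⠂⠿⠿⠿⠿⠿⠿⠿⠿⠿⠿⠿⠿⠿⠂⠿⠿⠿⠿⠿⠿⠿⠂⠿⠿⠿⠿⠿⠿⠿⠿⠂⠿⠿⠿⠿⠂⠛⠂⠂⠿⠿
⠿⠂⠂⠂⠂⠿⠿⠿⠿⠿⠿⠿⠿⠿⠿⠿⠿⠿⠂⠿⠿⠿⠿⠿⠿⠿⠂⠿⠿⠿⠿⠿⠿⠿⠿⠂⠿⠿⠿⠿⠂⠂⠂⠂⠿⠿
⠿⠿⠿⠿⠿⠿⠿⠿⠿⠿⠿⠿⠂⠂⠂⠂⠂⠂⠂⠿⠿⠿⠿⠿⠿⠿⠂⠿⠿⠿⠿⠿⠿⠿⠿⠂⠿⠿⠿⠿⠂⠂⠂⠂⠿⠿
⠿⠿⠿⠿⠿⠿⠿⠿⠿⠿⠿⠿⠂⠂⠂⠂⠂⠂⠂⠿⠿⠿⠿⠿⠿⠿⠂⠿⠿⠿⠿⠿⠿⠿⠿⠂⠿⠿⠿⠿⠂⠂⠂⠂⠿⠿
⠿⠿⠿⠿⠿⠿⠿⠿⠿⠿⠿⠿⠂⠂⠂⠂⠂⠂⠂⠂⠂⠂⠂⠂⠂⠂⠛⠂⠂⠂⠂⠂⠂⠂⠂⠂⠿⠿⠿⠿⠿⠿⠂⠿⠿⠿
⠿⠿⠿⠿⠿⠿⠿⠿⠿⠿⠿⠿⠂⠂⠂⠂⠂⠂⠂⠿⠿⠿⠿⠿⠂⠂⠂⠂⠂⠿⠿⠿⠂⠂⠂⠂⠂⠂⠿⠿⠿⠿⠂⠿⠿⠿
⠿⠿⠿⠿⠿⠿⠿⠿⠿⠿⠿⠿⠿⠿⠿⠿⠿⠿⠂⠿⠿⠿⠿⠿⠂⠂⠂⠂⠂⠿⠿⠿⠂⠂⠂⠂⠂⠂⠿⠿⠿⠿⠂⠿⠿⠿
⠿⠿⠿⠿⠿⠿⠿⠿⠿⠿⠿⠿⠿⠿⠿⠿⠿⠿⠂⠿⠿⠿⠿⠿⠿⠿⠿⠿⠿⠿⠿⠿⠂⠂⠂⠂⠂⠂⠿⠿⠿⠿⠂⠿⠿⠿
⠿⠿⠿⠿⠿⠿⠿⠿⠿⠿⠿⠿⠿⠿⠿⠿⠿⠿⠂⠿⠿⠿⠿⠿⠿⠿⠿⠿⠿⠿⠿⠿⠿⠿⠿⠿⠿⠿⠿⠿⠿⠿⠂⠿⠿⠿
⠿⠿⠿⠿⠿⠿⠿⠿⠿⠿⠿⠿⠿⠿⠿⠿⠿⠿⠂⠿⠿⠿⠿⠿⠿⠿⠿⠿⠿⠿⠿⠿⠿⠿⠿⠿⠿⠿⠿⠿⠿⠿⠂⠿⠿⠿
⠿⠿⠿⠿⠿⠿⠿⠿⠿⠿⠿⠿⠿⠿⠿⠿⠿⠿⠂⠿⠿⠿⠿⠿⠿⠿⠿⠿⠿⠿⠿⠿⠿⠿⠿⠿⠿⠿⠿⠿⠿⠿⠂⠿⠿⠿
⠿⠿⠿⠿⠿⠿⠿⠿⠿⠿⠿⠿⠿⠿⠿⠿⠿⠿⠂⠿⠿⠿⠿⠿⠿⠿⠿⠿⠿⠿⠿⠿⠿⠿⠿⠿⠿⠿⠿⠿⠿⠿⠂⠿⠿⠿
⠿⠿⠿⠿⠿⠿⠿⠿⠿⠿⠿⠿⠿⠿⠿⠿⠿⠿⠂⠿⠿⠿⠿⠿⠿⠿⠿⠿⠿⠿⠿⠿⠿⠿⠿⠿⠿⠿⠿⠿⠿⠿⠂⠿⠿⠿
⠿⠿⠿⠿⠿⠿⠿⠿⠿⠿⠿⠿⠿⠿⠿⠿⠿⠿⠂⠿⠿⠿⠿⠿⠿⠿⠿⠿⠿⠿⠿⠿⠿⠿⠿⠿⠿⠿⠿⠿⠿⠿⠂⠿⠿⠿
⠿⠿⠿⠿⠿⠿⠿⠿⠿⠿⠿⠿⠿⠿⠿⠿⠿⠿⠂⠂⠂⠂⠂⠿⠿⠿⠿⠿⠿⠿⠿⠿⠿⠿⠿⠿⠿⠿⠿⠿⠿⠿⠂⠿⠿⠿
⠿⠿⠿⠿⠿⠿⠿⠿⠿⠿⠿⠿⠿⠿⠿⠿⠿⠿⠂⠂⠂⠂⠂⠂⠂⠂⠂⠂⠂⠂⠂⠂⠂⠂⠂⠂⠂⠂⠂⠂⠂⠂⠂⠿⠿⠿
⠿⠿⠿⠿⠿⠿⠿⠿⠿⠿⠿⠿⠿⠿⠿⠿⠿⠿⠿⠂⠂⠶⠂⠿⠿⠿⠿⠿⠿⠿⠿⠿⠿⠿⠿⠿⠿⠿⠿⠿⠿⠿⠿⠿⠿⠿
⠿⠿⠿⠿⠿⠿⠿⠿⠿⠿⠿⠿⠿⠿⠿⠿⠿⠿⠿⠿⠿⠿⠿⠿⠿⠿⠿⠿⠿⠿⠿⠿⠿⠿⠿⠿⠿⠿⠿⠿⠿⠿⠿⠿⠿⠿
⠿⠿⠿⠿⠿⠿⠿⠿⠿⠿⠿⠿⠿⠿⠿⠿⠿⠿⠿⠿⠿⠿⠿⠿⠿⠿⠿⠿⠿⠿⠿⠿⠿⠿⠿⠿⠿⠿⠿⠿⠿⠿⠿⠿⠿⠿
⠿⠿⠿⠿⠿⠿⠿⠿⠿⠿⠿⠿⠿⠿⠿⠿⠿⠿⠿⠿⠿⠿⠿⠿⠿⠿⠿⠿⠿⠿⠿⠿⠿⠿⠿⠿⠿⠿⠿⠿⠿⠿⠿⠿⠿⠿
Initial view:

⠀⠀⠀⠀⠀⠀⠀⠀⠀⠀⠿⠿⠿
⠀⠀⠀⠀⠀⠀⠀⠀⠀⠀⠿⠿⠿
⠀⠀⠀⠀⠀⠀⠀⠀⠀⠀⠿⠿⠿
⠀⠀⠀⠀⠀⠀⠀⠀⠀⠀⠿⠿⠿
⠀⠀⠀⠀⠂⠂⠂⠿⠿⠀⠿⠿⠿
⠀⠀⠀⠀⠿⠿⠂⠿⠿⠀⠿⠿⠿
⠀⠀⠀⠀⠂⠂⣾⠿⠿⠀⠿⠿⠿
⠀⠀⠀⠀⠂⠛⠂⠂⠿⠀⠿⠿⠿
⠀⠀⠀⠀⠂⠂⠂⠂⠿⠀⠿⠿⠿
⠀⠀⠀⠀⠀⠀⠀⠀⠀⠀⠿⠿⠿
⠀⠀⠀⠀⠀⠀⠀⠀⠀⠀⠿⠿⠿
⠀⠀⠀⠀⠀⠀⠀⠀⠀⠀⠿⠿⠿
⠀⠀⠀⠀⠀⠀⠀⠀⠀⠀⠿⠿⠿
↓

⠀⠀⠀⠀⠀⠀⠀⠀⠀⠀⠿⠿⠿
⠀⠀⠀⠀⠀⠀⠀⠀⠀⠀⠿⠿⠿
⠀⠀⠀⠀⠀⠀⠀⠀⠀⠀⠿⠿⠿
⠀⠀⠀⠀⠂⠂⠂⠿⠿⠀⠿⠿⠿
⠀⠀⠀⠀⠿⠿⠂⠿⠿⠀⠿⠿⠿
⠀⠀⠀⠀⠂⠂⠂⠿⠿⠀⠿⠿⠿
⠀⠀⠀⠀⠂⠛⣾⠂⠿⠀⠿⠿⠿
⠀⠀⠀⠀⠂⠂⠂⠂⠿⠀⠿⠿⠿
⠀⠀⠀⠀⠂⠂⠂⠂⠿⠀⠿⠿⠿
⠀⠀⠀⠀⠀⠀⠀⠀⠀⠀⠿⠿⠿
⠀⠀⠀⠀⠀⠀⠀⠀⠀⠀⠿⠿⠿
⠀⠀⠀⠀⠀⠀⠀⠀⠀⠀⠿⠿⠿
⠀⠀⠀⠀⠀⠀⠀⠀⠀⠀⠿⠿⠿

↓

⠀⠀⠀⠀⠀⠀⠀⠀⠀⠀⠿⠿⠿
⠀⠀⠀⠀⠀⠀⠀⠀⠀⠀⠿⠿⠿
⠀⠀⠀⠀⠂⠂⠂⠿⠿⠀⠿⠿⠿
⠀⠀⠀⠀⠿⠿⠂⠿⠿⠀⠿⠿⠿
⠀⠀⠀⠀⠂⠂⠂⠿⠿⠀⠿⠿⠿
⠀⠀⠀⠀⠂⠛⠂⠂⠿⠀⠿⠿⠿
⠀⠀⠀⠀⠂⠂⣾⠂⠿⠀⠿⠿⠿
⠀⠀⠀⠀⠂⠂⠂⠂⠿⠀⠿⠿⠿
⠀⠀⠀⠀⠂⠂⠂⠂⠿⠀⠿⠿⠿
⠀⠀⠀⠀⠀⠀⠀⠀⠀⠀⠿⠿⠿
⠀⠀⠀⠀⠀⠀⠀⠀⠀⠀⠿⠿⠿
⠀⠀⠀⠀⠀⠀⠀⠀⠀⠀⠿⠿⠿
⠀⠀⠀⠀⠀⠀⠀⠀⠀⠀⠿⠿⠿

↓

⠀⠀⠀⠀⠀⠀⠀⠀⠀⠀⠿⠿⠿
⠀⠀⠀⠀⠂⠂⠂⠿⠿⠀⠿⠿⠿
⠀⠀⠀⠀⠿⠿⠂⠿⠿⠀⠿⠿⠿
⠀⠀⠀⠀⠂⠂⠂⠿⠿⠀⠿⠿⠿
⠀⠀⠀⠀⠂⠛⠂⠂⠿⠀⠿⠿⠿
⠀⠀⠀⠀⠂⠂⠂⠂⠿⠀⠿⠿⠿
⠀⠀⠀⠀⠂⠂⣾⠂⠿⠀⠿⠿⠿
⠀⠀⠀⠀⠂⠂⠂⠂⠿⠀⠿⠿⠿
⠀⠀⠀⠀⠿⠿⠂⠿⠿⠀⠿⠿⠿
⠀⠀⠀⠀⠀⠀⠀⠀⠀⠀⠿⠿⠿
⠀⠀⠀⠀⠀⠀⠀⠀⠀⠀⠿⠿⠿
⠀⠀⠀⠀⠀⠀⠀⠀⠀⠀⠿⠿⠿
⠀⠀⠀⠀⠀⠀⠀⠀⠀⠀⠿⠿⠿

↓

⠀⠀⠀⠀⠂⠂⠂⠿⠿⠀⠿⠿⠿
⠀⠀⠀⠀⠿⠿⠂⠿⠿⠀⠿⠿⠿
⠀⠀⠀⠀⠂⠂⠂⠿⠿⠀⠿⠿⠿
⠀⠀⠀⠀⠂⠛⠂⠂⠿⠀⠿⠿⠿
⠀⠀⠀⠀⠂⠂⠂⠂⠿⠀⠿⠿⠿
⠀⠀⠀⠀⠂⠂⠂⠂⠿⠀⠿⠿⠿
⠀⠀⠀⠀⠂⠂⣾⠂⠿⠀⠿⠿⠿
⠀⠀⠀⠀⠿⠿⠂⠿⠿⠀⠿⠿⠿
⠀⠀⠀⠀⠿⠿⠂⠿⠿⠀⠿⠿⠿
⠀⠀⠀⠀⠀⠀⠀⠀⠀⠀⠿⠿⠿
⠀⠀⠀⠀⠀⠀⠀⠀⠀⠀⠿⠿⠿
⠀⠀⠀⠀⠀⠀⠀⠀⠀⠀⠿⠿⠿
⠀⠀⠀⠀⠀⠀⠀⠀⠀⠀⠿⠿⠿

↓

⠀⠀⠀⠀⠿⠿⠂⠿⠿⠀⠿⠿⠿
⠀⠀⠀⠀⠂⠂⠂⠿⠿⠀⠿⠿⠿
⠀⠀⠀⠀⠂⠛⠂⠂⠿⠀⠿⠿⠿
⠀⠀⠀⠀⠂⠂⠂⠂⠿⠀⠿⠿⠿
⠀⠀⠀⠀⠂⠂⠂⠂⠿⠀⠿⠿⠿
⠀⠀⠀⠀⠂⠂⠂⠂⠿⠀⠿⠿⠿
⠀⠀⠀⠀⠿⠿⣾⠿⠿⠀⠿⠿⠿
⠀⠀⠀⠀⠿⠿⠂⠿⠿⠀⠿⠿⠿
⠀⠀⠀⠀⠿⠿⠂⠿⠿⠀⠿⠿⠿
⠀⠀⠀⠀⠀⠀⠀⠀⠀⠀⠿⠿⠿
⠀⠀⠀⠀⠀⠀⠀⠀⠀⠀⠿⠿⠿
⠀⠀⠀⠀⠀⠀⠀⠀⠀⠀⠿⠿⠿
⠀⠀⠀⠀⠀⠀⠀⠀⠀⠀⠿⠿⠿

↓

⠀⠀⠀⠀⠂⠂⠂⠿⠿⠀⠿⠿⠿
⠀⠀⠀⠀⠂⠛⠂⠂⠿⠀⠿⠿⠿
⠀⠀⠀⠀⠂⠂⠂⠂⠿⠀⠿⠿⠿
⠀⠀⠀⠀⠂⠂⠂⠂⠿⠀⠿⠿⠿
⠀⠀⠀⠀⠂⠂⠂⠂⠿⠀⠿⠿⠿
⠀⠀⠀⠀⠿⠿⠂⠿⠿⠀⠿⠿⠿
⠀⠀⠀⠀⠿⠿⣾⠿⠿⠀⠿⠿⠿
⠀⠀⠀⠀⠿⠿⠂⠿⠿⠀⠿⠿⠿
⠀⠀⠀⠀⠿⠿⠂⠿⠿⠀⠿⠿⠿
⠀⠀⠀⠀⠀⠀⠀⠀⠀⠀⠿⠿⠿
⠀⠀⠀⠀⠀⠀⠀⠀⠀⠀⠿⠿⠿
⠀⠀⠀⠀⠀⠀⠀⠀⠀⠀⠿⠿⠿
⠀⠀⠀⠀⠀⠀⠀⠀⠀⠀⠿⠿⠿

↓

⠀⠀⠀⠀⠂⠛⠂⠂⠿⠀⠿⠿⠿
⠀⠀⠀⠀⠂⠂⠂⠂⠿⠀⠿⠿⠿
⠀⠀⠀⠀⠂⠂⠂⠂⠿⠀⠿⠿⠿
⠀⠀⠀⠀⠂⠂⠂⠂⠿⠀⠿⠿⠿
⠀⠀⠀⠀⠿⠿⠂⠿⠿⠀⠿⠿⠿
⠀⠀⠀⠀⠿⠿⠂⠿⠿⠀⠿⠿⠿
⠀⠀⠀⠀⠿⠿⣾⠿⠿⠀⠿⠿⠿
⠀⠀⠀⠀⠿⠿⠂⠿⠿⠀⠿⠿⠿
⠀⠀⠀⠀⠿⠿⠂⠿⠿⠀⠿⠿⠿
⠀⠀⠀⠀⠀⠀⠀⠀⠀⠀⠿⠿⠿
⠀⠀⠀⠀⠀⠀⠀⠀⠀⠀⠿⠿⠿
⠀⠀⠀⠀⠀⠀⠀⠀⠀⠀⠿⠿⠿
⠀⠀⠀⠀⠀⠀⠀⠀⠀⠀⠿⠿⠿

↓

⠀⠀⠀⠀⠂⠂⠂⠂⠿⠀⠿⠿⠿
⠀⠀⠀⠀⠂⠂⠂⠂⠿⠀⠿⠿⠿
⠀⠀⠀⠀⠂⠂⠂⠂⠿⠀⠿⠿⠿
⠀⠀⠀⠀⠿⠿⠂⠿⠿⠀⠿⠿⠿
⠀⠀⠀⠀⠿⠿⠂⠿⠿⠀⠿⠿⠿
⠀⠀⠀⠀⠿⠿⠂⠿⠿⠀⠿⠿⠿
⠀⠀⠀⠀⠿⠿⣾⠿⠿⠀⠿⠿⠿
⠀⠀⠀⠀⠿⠿⠂⠿⠿⠀⠿⠿⠿
⠀⠀⠀⠀⠿⠿⠂⠿⠿⠀⠿⠿⠿
⠀⠀⠀⠀⠀⠀⠀⠀⠀⠀⠿⠿⠿
⠀⠀⠀⠀⠀⠀⠀⠀⠀⠀⠿⠿⠿
⠀⠀⠀⠀⠀⠀⠀⠀⠀⠀⠿⠿⠿
⠀⠀⠀⠀⠀⠀⠀⠀⠀⠀⠿⠿⠿

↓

⠀⠀⠀⠀⠂⠂⠂⠂⠿⠀⠿⠿⠿
⠀⠀⠀⠀⠂⠂⠂⠂⠿⠀⠿⠿⠿
⠀⠀⠀⠀⠿⠿⠂⠿⠿⠀⠿⠿⠿
⠀⠀⠀⠀⠿⠿⠂⠿⠿⠀⠿⠿⠿
⠀⠀⠀⠀⠿⠿⠂⠿⠿⠀⠿⠿⠿
⠀⠀⠀⠀⠿⠿⠂⠿⠿⠀⠿⠿⠿
⠀⠀⠀⠀⠿⠿⣾⠿⠿⠀⠿⠿⠿
⠀⠀⠀⠀⠿⠿⠂⠿⠿⠀⠿⠿⠿
⠀⠀⠀⠀⠿⠿⠂⠿⠿⠀⠿⠿⠿
⠀⠀⠀⠀⠀⠀⠀⠀⠀⠀⠿⠿⠿
⠀⠀⠀⠀⠀⠀⠀⠀⠀⠀⠿⠿⠿
⠀⠀⠀⠀⠀⠀⠀⠀⠀⠀⠿⠿⠿
⠀⠀⠀⠀⠀⠀⠀⠀⠀⠀⠿⠿⠿

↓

⠀⠀⠀⠀⠂⠂⠂⠂⠿⠀⠿⠿⠿
⠀⠀⠀⠀⠿⠿⠂⠿⠿⠀⠿⠿⠿
⠀⠀⠀⠀⠿⠿⠂⠿⠿⠀⠿⠿⠿
⠀⠀⠀⠀⠿⠿⠂⠿⠿⠀⠿⠿⠿
⠀⠀⠀⠀⠿⠿⠂⠿⠿⠀⠿⠿⠿
⠀⠀⠀⠀⠿⠿⠂⠿⠿⠀⠿⠿⠿
⠀⠀⠀⠀⠿⠿⣾⠿⠿⠀⠿⠿⠿
⠀⠀⠀⠀⠿⠿⠂⠿⠿⠀⠿⠿⠿
⠀⠀⠀⠀⠿⠿⠂⠿⠿⠀⠿⠿⠿
⠀⠀⠀⠀⠀⠀⠀⠀⠀⠀⠿⠿⠿
⠀⠀⠀⠀⠀⠀⠀⠀⠀⠀⠿⠿⠿
⠀⠀⠀⠀⠀⠀⠀⠀⠀⠀⠿⠿⠿
⠀⠀⠀⠀⠀⠀⠀⠀⠀⠀⠿⠿⠿

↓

⠀⠀⠀⠀⠿⠿⠂⠿⠿⠀⠿⠿⠿
⠀⠀⠀⠀⠿⠿⠂⠿⠿⠀⠿⠿⠿
⠀⠀⠀⠀⠿⠿⠂⠿⠿⠀⠿⠿⠿
⠀⠀⠀⠀⠿⠿⠂⠿⠿⠀⠿⠿⠿
⠀⠀⠀⠀⠿⠿⠂⠿⠿⠀⠿⠿⠿
⠀⠀⠀⠀⠿⠿⠂⠿⠿⠀⠿⠿⠿
⠀⠀⠀⠀⠿⠿⣾⠿⠿⠀⠿⠿⠿
⠀⠀⠀⠀⠿⠿⠂⠿⠿⠀⠿⠿⠿
⠀⠀⠀⠀⠿⠿⠂⠿⠿⠀⠿⠿⠿
⠀⠀⠀⠀⠀⠀⠀⠀⠀⠀⠿⠿⠿
⠀⠀⠀⠀⠀⠀⠀⠀⠀⠀⠿⠿⠿
⠀⠀⠀⠀⠀⠀⠀⠀⠀⠀⠿⠿⠿
⠀⠀⠀⠀⠀⠀⠀⠀⠀⠀⠿⠿⠿

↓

⠀⠀⠀⠀⠿⠿⠂⠿⠿⠀⠿⠿⠿
⠀⠀⠀⠀⠿⠿⠂⠿⠿⠀⠿⠿⠿
⠀⠀⠀⠀⠿⠿⠂⠿⠿⠀⠿⠿⠿
⠀⠀⠀⠀⠿⠿⠂⠿⠿⠀⠿⠿⠿
⠀⠀⠀⠀⠿⠿⠂⠿⠿⠀⠿⠿⠿
⠀⠀⠀⠀⠿⠿⠂⠿⠿⠀⠿⠿⠿
⠀⠀⠀⠀⠿⠿⣾⠿⠿⠀⠿⠿⠿
⠀⠀⠀⠀⠿⠿⠂⠿⠿⠀⠿⠿⠿
⠀⠀⠀⠀⠿⠿⠂⠿⠿⠀⠿⠿⠿
⠀⠀⠀⠀⠀⠀⠀⠀⠀⠀⠿⠿⠿
⠀⠀⠀⠀⠀⠀⠀⠀⠀⠀⠿⠿⠿
⠀⠀⠀⠀⠀⠀⠀⠀⠀⠀⠿⠿⠿
⠀⠀⠀⠀⠀⠀⠀⠀⠀⠀⠿⠿⠿

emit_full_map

⠂⠂⠂⠿⠿
⠿⠿⠂⠿⠿
⠂⠂⠂⠿⠿
⠂⠛⠂⠂⠿
⠂⠂⠂⠂⠿
⠂⠂⠂⠂⠿
⠂⠂⠂⠂⠿
⠿⠿⠂⠿⠿
⠿⠿⠂⠿⠿
⠿⠿⠂⠿⠿
⠿⠿⠂⠿⠿
⠿⠿⠂⠿⠿
⠿⠿⠂⠿⠿
⠿⠿⠂⠿⠿
⠿⠿⣾⠿⠿
⠿⠿⠂⠿⠿
⠿⠿⠂⠿⠿
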